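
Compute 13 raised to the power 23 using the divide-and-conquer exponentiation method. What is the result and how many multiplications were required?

Computing 13^23 by squaring (build up from 13^1; each line after the first costs one multiplication):

13^1 = 13
13^2 = (13^1)^2 = 13^2 = 169
13^4 = (13^2)^2 = 169^2 = 28561
13^5 = 13 * 13^4 = 13 * 28561 = 371293
13^10 = (13^5)^2 = 371293^2 = 137858491849
13^11 = 13 * 13^10 = 13 * 137858491849 = 1792160394037
13^22 = (13^11)^2 = 1792160394037^2 = 3211838877954855105157369
13^23 = 13 * 13^22 = 13 * 3211838877954855105157369 = 41753905413413116367045797

Result: 41753905413413116367045797
Multiplications needed: 7 (7 lines after 13^1)

13^23 = 41753905413413116367045797. Using exponentiation by squaring, this requires 7 multiplications. The key idea: if the exponent is even, square the half-power; if odd, multiply by the base once.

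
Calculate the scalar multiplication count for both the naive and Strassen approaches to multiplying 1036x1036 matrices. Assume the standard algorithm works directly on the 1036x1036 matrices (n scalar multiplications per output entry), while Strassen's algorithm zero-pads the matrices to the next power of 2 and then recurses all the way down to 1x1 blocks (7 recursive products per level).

Matrix multiplication for 1036x1036 matrices:

Strassen's algorithm requires power-of-2 dimensions. Pad 1036x1036 to 2048x2048 (next power of 2).

Standard algorithm: 1036^3 = 1111934656 multiplications
Strassen's algorithm: 7^(log2(2048)) = 7^11 = 1977326743 multiplications
Difference: 1111934656 - 1977326743 = -865392087 (Strassen uses MORE here due to padding overhead — for small or just-over-power-of-2 n, padding can outweigh the per-level savings)

Standard: 1111934656 multiplications (1036^3). Strassen: 1977326743 multiplications (7^11, after padding to 2048x2048). Strassen reduces 8 recursive multiplications to 7 at each level.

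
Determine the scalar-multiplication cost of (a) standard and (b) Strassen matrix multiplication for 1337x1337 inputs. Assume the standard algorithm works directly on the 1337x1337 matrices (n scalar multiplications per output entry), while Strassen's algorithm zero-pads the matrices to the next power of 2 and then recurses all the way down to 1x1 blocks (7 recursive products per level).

Matrix multiplication for 1337x1337 matrices:

Strassen's algorithm requires power-of-2 dimensions. Pad 1337x1337 to 2048x2048 (next power of 2).

Standard algorithm: 1337^3 = 2389979753 multiplications
Strassen's algorithm: 7^(log2(2048)) = 7^11 = 1977326743 multiplications
Savings: 2389979753 - 1977326743 = 412653010 multiplications

Standard: 2389979753 multiplications (1337^3). Strassen: 1977326743 multiplications (7^11, after padding to 2048x2048). Strassen reduces 8 recursive multiplications to 7 at each level.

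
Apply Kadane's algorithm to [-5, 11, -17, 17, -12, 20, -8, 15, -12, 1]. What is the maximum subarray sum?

Using Kadane's algorithm on [-5, 11, -17, 17, -12, 20, -8, 15, -12, 1]:

Scanning through the array:
Position 1 (value 11): max_ending_here = 11, max_so_far = 11
Position 2 (value -17): max_ending_here = -6, max_so_far = 11
Position 3 (value 17): max_ending_here = 17, max_so_far = 17
Position 4 (value -12): max_ending_here = 5, max_so_far = 17
Position 5 (value 20): max_ending_here = 25, max_so_far = 25
Position 6 (value -8): max_ending_here = 17, max_so_far = 25
Position 7 (value 15): max_ending_here = 32, max_so_far = 32
Position 8 (value -12): max_ending_here = 20, max_so_far = 32
Position 9 (value 1): max_ending_here = 21, max_so_far = 32

Maximum subarray: [17, -12, 20, -8, 15]
Maximum sum: 32

The maximum subarray is [17, -12, 20, -8, 15] with sum 32. This subarray runs from index 3 to index 7.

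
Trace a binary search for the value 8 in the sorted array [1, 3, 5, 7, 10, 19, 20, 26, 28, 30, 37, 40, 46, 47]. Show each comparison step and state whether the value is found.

Binary search for 8 in [1, 3, 5, 7, 10, 19, 20, 26, 28, 30, 37, 40, 46, 47]:

lo=0, hi=13, mid=6, arr[mid]=20 -> 20 > 8, search left half
lo=0, hi=5, mid=2, arr[mid]=5 -> 5 < 8, search right half
lo=3, hi=5, mid=4, arr[mid]=10 -> 10 > 8, search left half
lo=3, hi=3, mid=3, arr[mid]=7 -> 7 < 8, search right half
lo=4 > hi=3, target 8 not found

Binary search determines that 8 is not in the array after 4 comparisons. The search space was exhausted without finding the target.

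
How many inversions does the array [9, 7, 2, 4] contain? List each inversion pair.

Finding inversions in [9, 7, 2, 4]:

(0, 1): arr[0]=9 > arr[1]=7
(0, 2): arr[0]=9 > arr[2]=2
(0, 3): arr[0]=9 > arr[3]=4
(1, 2): arr[1]=7 > arr[2]=2
(1, 3): arr[1]=7 > arr[3]=4

Total inversions: 5

The array has 5 inversion(s): (0,1), (0,2), (0,3), (1,2), (1,3). Each pair (i,j) satisfies i < j and arr[i] > arr[j].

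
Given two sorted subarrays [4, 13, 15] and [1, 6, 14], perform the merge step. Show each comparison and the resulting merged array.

Merging process:

Compare 4 vs 1: take 1 from right. Merged: [1]
Compare 4 vs 6: take 4 from left. Merged: [1, 4]
Compare 13 vs 6: take 6 from right. Merged: [1, 4, 6]
Compare 13 vs 14: take 13 from left. Merged: [1, 4, 6, 13]
Compare 15 vs 14: take 14 from right. Merged: [1, 4, 6, 13, 14]
Append remaining from left: [15]. Merged: [1, 4, 6, 13, 14, 15]

Final merged array: [1, 4, 6, 13, 14, 15]
Total comparisons: 5

The merged array is [1, 4, 6, 13, 14, 15], requiring 5 comparisons. The merge step runs in O(n) time where n is the total number of elements.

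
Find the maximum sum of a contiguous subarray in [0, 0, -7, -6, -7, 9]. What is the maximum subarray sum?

Using Kadane's algorithm on [0, 0, -7, -6, -7, 9]:

Scanning through the array:
Position 1 (value 0): max_ending_here = 0, max_so_far = 0
Position 2 (value -7): max_ending_here = -7, max_so_far = 0
Position 3 (value -6): max_ending_here = -6, max_so_far = 0
Position 4 (value -7): max_ending_here = -7, max_so_far = 0
Position 5 (value 9): max_ending_here = 9, max_so_far = 9

Maximum subarray: [9]
Maximum sum: 9

The maximum subarray is [9] with sum 9. This subarray runs from index 5 to index 5.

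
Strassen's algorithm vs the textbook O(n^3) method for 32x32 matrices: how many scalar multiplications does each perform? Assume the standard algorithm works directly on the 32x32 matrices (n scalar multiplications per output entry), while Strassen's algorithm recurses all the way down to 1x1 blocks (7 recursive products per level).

Matrix multiplication for 32x32 matrices:

Standard algorithm: 32^3 = 32768 multiplications
Strassen's algorithm: 7^(log2(32)) = 7^5 = 16807 multiplications
Savings: 32768 - 16807 = 15961 multiplications

Standard: 32768 multiplications (32^3). Strassen: 16807 multiplications (7^5). Strassen reduces 8 recursive multiplications to 7 at each level.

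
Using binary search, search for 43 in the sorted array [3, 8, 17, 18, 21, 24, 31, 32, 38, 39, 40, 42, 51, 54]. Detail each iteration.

Binary search for 43 in [3, 8, 17, 18, 21, 24, 31, 32, 38, 39, 40, 42, 51, 54]:

lo=0, hi=13, mid=6, arr[mid]=31 -> 31 < 43, search right half
lo=7, hi=13, mid=10, arr[mid]=40 -> 40 < 43, search right half
lo=11, hi=13, mid=12, arr[mid]=51 -> 51 > 43, search left half
lo=11, hi=11, mid=11, arr[mid]=42 -> 42 < 43, search right half
lo=12 > hi=11, target 43 not found

Binary search determines that 43 is not in the array after 4 comparisons. The search space was exhausted without finding the target.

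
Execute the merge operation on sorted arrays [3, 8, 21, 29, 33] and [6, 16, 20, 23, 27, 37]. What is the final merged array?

Merging process:

Compare 3 vs 6: take 3 from left. Merged: [3]
Compare 8 vs 6: take 6 from right. Merged: [3, 6]
Compare 8 vs 16: take 8 from left. Merged: [3, 6, 8]
Compare 21 vs 16: take 16 from right. Merged: [3, 6, 8, 16]
Compare 21 vs 20: take 20 from right. Merged: [3, 6, 8, 16, 20]
Compare 21 vs 23: take 21 from left. Merged: [3, 6, 8, 16, 20, 21]
Compare 29 vs 23: take 23 from right. Merged: [3, 6, 8, 16, 20, 21, 23]
Compare 29 vs 27: take 27 from right. Merged: [3, 6, 8, 16, 20, 21, 23, 27]
Compare 29 vs 37: take 29 from left. Merged: [3, 6, 8, 16, 20, 21, 23, 27, 29]
Compare 33 vs 37: take 33 from left. Merged: [3, 6, 8, 16, 20, 21, 23, 27, 29, 33]
Append remaining from right: [37]. Merged: [3, 6, 8, 16, 20, 21, 23, 27, 29, 33, 37]

Final merged array: [3, 6, 8, 16, 20, 21, 23, 27, 29, 33, 37]
Total comparisons: 10

The merged array is [3, 6, 8, 16, 20, 21, 23, 27, 29, 33, 37], requiring 10 comparisons. The merge step runs in O(n) time where n is the total number of elements.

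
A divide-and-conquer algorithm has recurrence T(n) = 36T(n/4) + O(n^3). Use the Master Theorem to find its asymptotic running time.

Master Theorem for T(n) = 36T(n/4) + O(n^3):

a = 36, b = 4, c = 3
log_b(a) = log_4(36) = 2.5850

Case 3: c = 3 > log_4(36) = 2.5850
T(n) = O(n^3) = O(n^3)

For T(n) = 36T(n/4) + O(n^3): log_4(36) = 2.5850. This is Case 3 of the Master Theorem (c > log_b(a), work dominated by root), giving O(n^3).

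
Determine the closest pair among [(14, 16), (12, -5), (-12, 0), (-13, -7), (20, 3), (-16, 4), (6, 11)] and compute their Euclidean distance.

Computing all pairwise distances among 7 points:

d((14, 16), (12, -5)) = 21.095
d((14, 16), (-12, 0)) = 30.5287
d((14, 16), (-13, -7)) = 35.4683
d((14, 16), (20, 3)) = 14.3178
d((14, 16), (-16, 4)) = 32.311
d((14, 16), (6, 11)) = 9.434
d((12, -5), (-12, 0)) = 24.5153
d((12, -5), (-13, -7)) = 25.0799
d((12, -5), (20, 3)) = 11.3137
d((12, -5), (-16, 4)) = 29.4109
d((12, -5), (6, 11)) = 17.088
d((-12, 0), (-13, -7)) = 7.0711
d((-12, 0), (20, 3)) = 32.1403
d((-12, 0), (-16, 4)) = 5.6569 <-- minimum
d((-12, 0), (6, 11)) = 21.095
d((-13, -7), (20, 3)) = 34.4819
d((-13, -7), (-16, 4)) = 11.4018
d((-13, -7), (6, 11)) = 26.1725
d((20, 3), (-16, 4)) = 36.0139
d((20, 3), (6, 11)) = 16.1245
d((-16, 4), (6, 11)) = 23.0868

Closest pair: (-12, 0) and (-16, 4) with distance 5.6569

The closest pair is (-12, 0) and (-16, 4) with Euclidean distance 5.6569. For 7 points, brute-force pairwise comparison is shown above. For large n, the divide-and-conquer algorithm (sort by x, recurse on halves, check the dividing strip) achieves O(n log n).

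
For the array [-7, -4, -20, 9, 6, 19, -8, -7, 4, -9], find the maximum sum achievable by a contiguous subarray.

Using Kadane's algorithm on [-7, -4, -20, 9, 6, 19, -8, -7, 4, -9]:

Scanning through the array:
Position 1 (value -4): max_ending_here = -4, max_so_far = -4
Position 2 (value -20): max_ending_here = -20, max_so_far = -4
Position 3 (value 9): max_ending_here = 9, max_so_far = 9
Position 4 (value 6): max_ending_here = 15, max_so_far = 15
Position 5 (value 19): max_ending_here = 34, max_so_far = 34
Position 6 (value -8): max_ending_here = 26, max_so_far = 34
Position 7 (value -7): max_ending_here = 19, max_so_far = 34
Position 8 (value 4): max_ending_here = 23, max_so_far = 34
Position 9 (value -9): max_ending_here = 14, max_so_far = 34

Maximum subarray: [9, 6, 19]
Maximum sum: 34

The maximum subarray is [9, 6, 19] with sum 34. This subarray runs from index 3 to index 5.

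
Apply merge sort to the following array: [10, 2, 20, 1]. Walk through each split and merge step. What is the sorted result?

Merge sort trace:

Split: [10, 2, 20, 1] -> [10, 2] and [20, 1]
  Split: [10, 2] -> [10] and [2]
  Merge: [10] + [2] -> [2, 10]
  Split: [20, 1] -> [20] and [1]
  Merge: [20] + [1] -> [1, 20]
Merge: [2, 10] + [1, 20] -> [1, 2, 10, 20]

Final sorted array: [1, 2, 10, 20]

The merge sort proceeds by recursively splitting the array and merging sorted halves.
After all merges, the sorted array is [1, 2, 10, 20].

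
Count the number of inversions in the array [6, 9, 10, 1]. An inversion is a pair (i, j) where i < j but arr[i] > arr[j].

Finding inversions in [6, 9, 10, 1]:

(0, 3): arr[0]=6 > arr[3]=1
(1, 3): arr[1]=9 > arr[3]=1
(2, 3): arr[2]=10 > arr[3]=1

Total inversions: 3

The array has 3 inversion(s): (0,3), (1,3), (2,3). Each pair (i,j) satisfies i < j and arr[i] > arr[j].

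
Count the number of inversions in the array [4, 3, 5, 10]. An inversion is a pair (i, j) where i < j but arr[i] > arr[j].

Finding inversions in [4, 3, 5, 10]:

(0, 1): arr[0]=4 > arr[1]=3

Total inversions: 1

The array has 1 inversion(s): (0,1). Each pair (i,j) satisfies i < j and arr[i] > arr[j].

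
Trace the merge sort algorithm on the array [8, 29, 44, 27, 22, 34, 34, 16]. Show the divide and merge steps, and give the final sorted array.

Merge sort trace:

Split: [8, 29, 44, 27, 22, 34, 34, 16] -> [8, 29, 44, 27] and [22, 34, 34, 16]
  Split: [8, 29, 44, 27] -> [8, 29] and [44, 27]
    Split: [8, 29] -> [8] and [29]
    Merge: [8] + [29] -> [8, 29]
    Split: [44, 27] -> [44] and [27]
    Merge: [44] + [27] -> [27, 44]
  Merge: [8, 29] + [27, 44] -> [8, 27, 29, 44]
  Split: [22, 34, 34, 16] -> [22, 34] and [34, 16]
    Split: [22, 34] -> [22] and [34]
    Merge: [22] + [34] -> [22, 34]
    Split: [34, 16] -> [34] and [16]
    Merge: [34] + [16] -> [16, 34]
  Merge: [22, 34] + [16, 34] -> [16, 22, 34, 34]
Merge: [8, 27, 29, 44] + [16, 22, 34, 34] -> [8, 16, 22, 27, 29, 34, 34, 44]

Final sorted array: [8, 16, 22, 27, 29, 34, 34, 44]

The merge sort proceeds by recursively splitting the array and merging sorted halves.
After all merges, the sorted array is [8, 16, 22, 27, 29, 34, 34, 44].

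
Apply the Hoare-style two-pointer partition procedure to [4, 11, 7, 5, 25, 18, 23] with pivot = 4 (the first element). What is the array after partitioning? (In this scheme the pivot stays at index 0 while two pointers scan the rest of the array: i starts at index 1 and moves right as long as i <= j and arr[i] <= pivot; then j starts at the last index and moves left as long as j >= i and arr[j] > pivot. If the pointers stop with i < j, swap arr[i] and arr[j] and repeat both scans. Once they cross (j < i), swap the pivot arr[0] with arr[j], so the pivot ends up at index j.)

Hoare-style two-pointer partition with pivot = 4:

Initial array: [4, 11, 7, 5, 25, 18, 23]

Pointers start at i = 1, j = 6.
i ends at 1, j ends at 0: the pointers have crossed (j < i), so scanning stops.

j = 0, so swapping arr[0] with arr[j] leaves the pivot at position 0: [4, 11, 7, 5, 25, 18, 23]
Pivot position: 0

After partitioning with pivot 4, the array becomes [4, 11, 7, 5, 25, 18, 23]. The pivot is placed at index 0. All elements to the left of the pivot are <= 4, and all elements to the right are > 4.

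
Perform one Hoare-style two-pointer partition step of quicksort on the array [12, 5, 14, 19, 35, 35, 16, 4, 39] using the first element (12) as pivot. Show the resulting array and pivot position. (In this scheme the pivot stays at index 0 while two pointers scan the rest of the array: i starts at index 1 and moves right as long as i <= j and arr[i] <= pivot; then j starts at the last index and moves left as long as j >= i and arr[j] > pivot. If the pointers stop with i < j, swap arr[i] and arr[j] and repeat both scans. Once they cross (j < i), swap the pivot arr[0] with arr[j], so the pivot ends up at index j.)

Hoare-style two-pointer partition with pivot = 12:

Initial array: [12, 5, 14, 19, 35, 35, 16, 4, 39]

Pointers start at i = 1, j = 8.
i stops at index 2 (arr[2]=14 > 12), j stops at index 7 (arr[7]=4 <= 12): swap arr[2] and arr[7], array becomes [12, 5, 4, 19, 35, 35, 16, 14, 39]
i ends at 3, j ends at 2: the pointers have crossed (j < i), so scanning stops.

Swap pivot arr[0] with arr[2] to place pivot at position 2: [4, 5, 12, 19, 35, 35, 16, 14, 39]
Pivot position: 2

After partitioning with pivot 12, the array becomes [4, 5, 12, 19, 35, 35, 16, 14, 39]. The pivot is placed at index 2. All elements to the left of the pivot are <= 12, and all elements to the right are > 12.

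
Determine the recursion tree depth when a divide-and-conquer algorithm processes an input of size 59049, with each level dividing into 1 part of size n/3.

For divide and conquer with division factor 3:

Problem sizes at each level:
Level 0: 59049
Level 1: 19683
Level 2: 6561
Level 3: 2187
Level 4: 729
Level 5: 243
Level 6: 81
Level 7: 27
Level 8: 9
Level 9: 3
Level 10: 1

The root is level 0 and the size-1 base case is level 10 (the tree spans levels 0 through 10, i.e. 11 levels counting the root), so the depth is the number of divisions: log_3(59049) = 10

The recursion tree depth is log_3(59049) = 10. At each level, the problem size is divided by 3, so it takes 10 divisions to reduce to a base case of size 1. The algorithm makes 1 recursive call at each level.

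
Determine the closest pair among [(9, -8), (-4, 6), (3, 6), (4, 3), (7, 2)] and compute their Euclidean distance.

Computing all pairwise distances among 5 points:

d((9, -8), (-4, 6)) = 19.105
d((9, -8), (3, 6)) = 15.2315
d((9, -8), (4, 3)) = 12.083
d((9, -8), (7, 2)) = 10.198
d((-4, 6), (3, 6)) = 7.0
d((-4, 6), (4, 3)) = 8.544
d((-4, 6), (7, 2)) = 11.7047
d((3, 6), (4, 3)) = 3.1623 <-- minimum
d((3, 6), (7, 2)) = 5.6569
d((4, 3), (7, 2)) = 3.1623 <-- minimum

Minimum distance: 3.1623 (tie among 2 pairs: (3, 6) and (4, 3); (4, 3) and (7, 2))

The minimum Euclidean distance is 3.1623. There is a tie: 2 pairs achieve this minimum — (3, 6) and (4, 3); (4, 3) and (7, 2). Any of these is a valid closest pair. For 5 points, brute-force pairwise comparison is shown above. For large n, the divide-and-conquer algorithm (sort by x, recurse on halves, check the dividing strip) achieves O(n log n).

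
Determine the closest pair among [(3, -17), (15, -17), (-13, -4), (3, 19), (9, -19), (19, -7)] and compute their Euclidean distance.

Computing all pairwise distances among 6 points:

d((3, -17), (15, -17)) = 12.0
d((3, -17), (-13, -4)) = 20.6155
d((3, -17), (3, 19)) = 36.0
d((3, -17), (9, -19)) = 6.3246 <-- minimum
d((3, -17), (19, -7)) = 18.868
d((15, -17), (-13, -4)) = 30.8707
d((15, -17), (3, 19)) = 37.9473
d((15, -17), (9, -19)) = 6.3246 <-- minimum
d((15, -17), (19, -7)) = 10.7703
d((-13, -4), (3, 19)) = 28.0179
d((-13, -4), (9, -19)) = 26.6271
d((-13, -4), (19, -7)) = 32.1403
d((3, 19), (9, -19)) = 38.4708
d((3, 19), (19, -7)) = 30.5287
d((9, -19), (19, -7)) = 15.6205

Minimum distance: 6.3246 (tie among 2 pairs: (3, -17) and (9, -19); (15, -17) and (9, -19))

The minimum Euclidean distance is 6.3246. There is a tie: 2 pairs achieve this minimum — (3, -17) and (9, -19); (15, -17) and (9, -19). Any of these is a valid closest pair. For 6 points, brute-force pairwise comparison is shown above. For large n, the divide-and-conquer algorithm (sort by x, recurse on halves, check the dividing strip) achieves O(n log n).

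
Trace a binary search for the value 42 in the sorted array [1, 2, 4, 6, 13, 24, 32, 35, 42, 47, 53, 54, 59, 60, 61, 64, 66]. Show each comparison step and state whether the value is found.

Binary search for 42 in [1, 2, 4, 6, 13, 24, 32, 35, 42, 47, 53, 54, 59, 60, 61, 64, 66]:

lo=0, hi=16, mid=8, arr[mid]=42 -> Found target at index 8!

Binary search finds 42 at index 8 after 1 comparisons. The search repeatedly halves the search space by comparing with the middle element.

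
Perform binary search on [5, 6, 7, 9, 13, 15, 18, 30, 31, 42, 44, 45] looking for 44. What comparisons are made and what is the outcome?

Binary search for 44 in [5, 6, 7, 9, 13, 15, 18, 30, 31, 42, 44, 45]:

lo=0, hi=11, mid=5, arr[mid]=15 -> 15 < 44, search right half
lo=6, hi=11, mid=8, arr[mid]=31 -> 31 < 44, search right half
lo=9, hi=11, mid=10, arr[mid]=44 -> Found target at index 10!

Binary search finds 44 at index 10 after 3 comparisons. The search repeatedly halves the search space by comparing with the middle element.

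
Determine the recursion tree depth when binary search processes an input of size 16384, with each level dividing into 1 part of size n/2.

For divide and conquer with division factor 2:

Problem sizes at each level:
Level 0: 16384
Level 1: 8192
Level 2: 4096
Level 3: 2048
Level 4: 1024
Level 5: 512
Level 6: 256
Level 7: 128
Level 8: 64
Level 9: 32
Level 10: 16
Level 11: 8
Level 12: 4
Level 13: 2
Level 14: 1

The root is level 0 and the size-1 base case is level 14 (the tree spans levels 0 through 14, i.e. 15 levels counting the root), so the depth is the number of divisions: log_2(16384) = 14

The recursion tree depth is log_2(16384) = 14. At each level, the problem size is divided by 2, so it takes 14 divisions to reduce to a base case of size 1. The algorithm makes 1 recursive call at each level.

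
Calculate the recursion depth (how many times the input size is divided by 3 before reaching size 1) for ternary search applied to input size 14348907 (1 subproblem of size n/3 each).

For divide and conquer with division factor 3:

Problem sizes at each level:
Level 0: 14348907
Level 1: 4782969
Level 2: 1594323
Level 3: 531441
Level 4: 177147
Level 5: 59049
Level 6: 19683
Level 7: 6561
Level 8: 2187
Level 9: 729
Level 10: 243
Level 11: 81
Level 12: 27
Level 13: 9
Level 14: 3
Level 15: 1

The root is level 0 and the size-1 base case is level 15 (the tree spans levels 0 through 15, i.e. 16 levels counting the root), so the depth is the number of divisions: log_3(14348907) = 15

The recursion tree depth is log_3(14348907) = 15. At each level, the problem size is divided by 3, so it takes 15 divisions to reduce to a base case of size 1. The algorithm makes 1 recursive call at each level.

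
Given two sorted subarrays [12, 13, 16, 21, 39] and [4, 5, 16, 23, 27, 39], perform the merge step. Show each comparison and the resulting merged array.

Merging process:

Compare 12 vs 4: take 4 from right. Merged: [4]
Compare 12 vs 5: take 5 from right. Merged: [4, 5]
Compare 12 vs 16: take 12 from left. Merged: [4, 5, 12]
Compare 13 vs 16: take 13 from left. Merged: [4, 5, 12, 13]
Compare 16 vs 16: take 16 from left. Merged: [4, 5, 12, 13, 16]
Compare 21 vs 16: take 16 from right. Merged: [4, 5, 12, 13, 16, 16]
Compare 21 vs 23: take 21 from left. Merged: [4, 5, 12, 13, 16, 16, 21]
Compare 39 vs 23: take 23 from right. Merged: [4, 5, 12, 13, 16, 16, 21, 23]
Compare 39 vs 27: take 27 from right. Merged: [4, 5, 12, 13, 16, 16, 21, 23, 27]
Compare 39 vs 39: take 39 from left. Merged: [4, 5, 12, 13, 16, 16, 21, 23, 27, 39]
Append remaining from right: [39]. Merged: [4, 5, 12, 13, 16, 16, 21, 23, 27, 39, 39]

Final merged array: [4, 5, 12, 13, 16, 16, 21, 23, 27, 39, 39]
Total comparisons: 10

The merged array is [4, 5, 12, 13, 16, 16, 21, 23, 27, 39, 39], requiring 10 comparisons. The merge step runs in O(n) time where n is the total number of elements.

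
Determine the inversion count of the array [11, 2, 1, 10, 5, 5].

Finding inversions in [11, 2, 1, 10, 5, 5]:

(0, 1): arr[0]=11 > arr[1]=2
(0, 2): arr[0]=11 > arr[2]=1
(0, 3): arr[0]=11 > arr[3]=10
(0, 4): arr[0]=11 > arr[4]=5
(0, 5): arr[0]=11 > arr[5]=5
(1, 2): arr[1]=2 > arr[2]=1
(3, 4): arr[3]=10 > arr[4]=5
(3, 5): arr[3]=10 > arr[5]=5

Total inversions: 8

The array has 8 inversion(s): (0,1), (0,2), (0,3), (0,4), (0,5), (1,2), (3,4), (3,5). Each pair (i,j) satisfies i < j and arr[i] > arr[j].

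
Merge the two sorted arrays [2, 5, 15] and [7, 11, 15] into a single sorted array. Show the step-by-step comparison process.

Merging process:

Compare 2 vs 7: take 2 from left. Merged: [2]
Compare 5 vs 7: take 5 from left. Merged: [2, 5]
Compare 15 vs 7: take 7 from right. Merged: [2, 5, 7]
Compare 15 vs 11: take 11 from right. Merged: [2, 5, 7, 11]
Compare 15 vs 15: take 15 from left. Merged: [2, 5, 7, 11, 15]
Append remaining from right: [15]. Merged: [2, 5, 7, 11, 15, 15]

Final merged array: [2, 5, 7, 11, 15, 15]
Total comparisons: 5

The merged array is [2, 5, 7, 11, 15, 15], requiring 5 comparisons. The merge step runs in O(n) time where n is the total number of elements.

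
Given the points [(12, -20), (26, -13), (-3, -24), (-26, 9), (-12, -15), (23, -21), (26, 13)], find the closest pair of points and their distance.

Computing all pairwise distances among 7 points:

d((12, -20), (26, -13)) = 15.6525
d((12, -20), (-3, -24)) = 15.5242
d((12, -20), (-26, 9)) = 47.8017
d((12, -20), (-12, -15)) = 24.5153
d((12, -20), (23, -21)) = 11.0454
d((12, -20), (26, 13)) = 35.8469
d((26, -13), (-3, -24)) = 31.0161
d((26, -13), (-26, 9)) = 56.4624
d((26, -13), (-12, -15)) = 38.0526
d((26, -13), (23, -21)) = 8.544 <-- minimum
d((26, -13), (26, 13)) = 26.0
d((-3, -24), (-26, 9)) = 40.2244
d((-3, -24), (-12, -15)) = 12.7279
d((-3, -24), (23, -21)) = 26.1725
d((-3, -24), (26, 13)) = 47.0106
d((-26, 9), (-12, -15)) = 27.7849
d((-26, 9), (23, -21)) = 57.4543
d((-26, 9), (26, 13)) = 52.1536
d((-12, -15), (23, -21)) = 35.5106
d((-12, -15), (26, 13)) = 47.2017
d((23, -21), (26, 13)) = 34.1321

Closest pair: (26, -13) and (23, -21) with distance 8.544

The closest pair is (26, -13) and (23, -21) with Euclidean distance 8.544. For 7 points, brute-force pairwise comparison is shown above. For large n, the divide-and-conquer algorithm (sort by x, recurse on halves, check the dividing strip) achieves O(n log n).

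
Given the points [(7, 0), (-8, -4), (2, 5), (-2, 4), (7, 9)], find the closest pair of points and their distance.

Computing all pairwise distances among 5 points:

d((7, 0), (-8, -4)) = 15.5242
d((7, 0), (2, 5)) = 7.0711
d((7, 0), (-2, 4)) = 9.8489
d((7, 0), (7, 9)) = 9.0
d((-8, -4), (2, 5)) = 13.4536
d((-8, -4), (-2, 4)) = 10.0
d((-8, -4), (7, 9)) = 19.8494
d((2, 5), (-2, 4)) = 4.1231 <-- minimum
d((2, 5), (7, 9)) = 6.4031
d((-2, 4), (7, 9)) = 10.2956

Closest pair: (2, 5) and (-2, 4) with distance 4.1231

The closest pair is (2, 5) and (-2, 4) with Euclidean distance 4.1231. For 5 points, brute-force pairwise comparison is shown above. For large n, the divide-and-conquer algorithm (sort by x, recurse on halves, check the dividing strip) achieves O(n log n).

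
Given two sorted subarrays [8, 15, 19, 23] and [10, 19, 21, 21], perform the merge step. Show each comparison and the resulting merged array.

Merging process:

Compare 8 vs 10: take 8 from left. Merged: [8]
Compare 15 vs 10: take 10 from right. Merged: [8, 10]
Compare 15 vs 19: take 15 from left. Merged: [8, 10, 15]
Compare 19 vs 19: take 19 from left. Merged: [8, 10, 15, 19]
Compare 23 vs 19: take 19 from right. Merged: [8, 10, 15, 19, 19]
Compare 23 vs 21: take 21 from right. Merged: [8, 10, 15, 19, 19, 21]
Compare 23 vs 21: take 21 from right. Merged: [8, 10, 15, 19, 19, 21, 21]
Append remaining from left: [23]. Merged: [8, 10, 15, 19, 19, 21, 21, 23]

Final merged array: [8, 10, 15, 19, 19, 21, 21, 23]
Total comparisons: 7

The merged array is [8, 10, 15, 19, 19, 21, 21, 23], requiring 7 comparisons. The merge step runs in O(n) time where n is the total number of elements.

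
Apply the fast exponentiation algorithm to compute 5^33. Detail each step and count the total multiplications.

Computing 5^33 by squaring (build up from 5^1; each line after the first costs one multiplication):

5^1 = 5
5^2 = (5^1)^2 = 5^2 = 25
5^4 = (5^2)^2 = 25^2 = 625
5^8 = (5^4)^2 = 625^2 = 390625
5^16 = (5^8)^2 = 390625^2 = 152587890625
5^32 = (5^16)^2 = 152587890625^2 = 23283064365386962890625
5^33 = 5 * 5^32 = 5 * 23283064365386962890625 = 116415321826934814453125

Result: 116415321826934814453125
Multiplications needed: 6 (6 lines after 5^1)

5^33 = 116415321826934814453125. Using exponentiation by squaring, this requires 6 multiplications. The key idea: if the exponent is even, square the half-power; if odd, multiply by the base once.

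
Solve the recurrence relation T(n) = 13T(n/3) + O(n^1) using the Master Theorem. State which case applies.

Master Theorem for T(n) = 13T(n/3) + O(n^1):

a = 13, b = 3, c = 1
log_b(a) = log_3(13) = 2.3347

Case 1: c = 1 < log_3(13) = 2.3347
T(n) = O(n^(log_3 13))

For T(n) = 13T(n/3) + O(n^1): log_3(13) = 2.3347. This is Case 1 of the Master Theorem (c < log_b(a), work dominated by leaves), giving O(n^(log_3 13)).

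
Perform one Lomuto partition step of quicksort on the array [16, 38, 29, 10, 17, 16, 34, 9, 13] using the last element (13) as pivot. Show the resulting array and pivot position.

Lomuto partition with pivot = 13:

Initial array: [16, 38, 29, 10, 17, 16, 34, 9, 13]

arr[0]=16 > 13: no swap
arr[1]=38 > 13: no swap
arr[2]=29 > 13: no swap
arr[3]=10 <= 13: swap with position 0, array becomes [10, 38, 29, 16, 17, 16, 34, 9, 13]
arr[4]=17 > 13: no swap
arr[5]=16 > 13: no swap
arr[6]=34 > 13: no swap
arr[7]=9 <= 13: swap with position 1, array becomes [10, 9, 29, 16, 17, 16, 34, 38, 13]

Place pivot at position 2: [10, 9, 13, 16, 17, 16, 34, 38, 29]
Pivot position: 2

After partitioning with pivot 13, the array becomes [10, 9, 13, 16, 17, 16, 34, 38, 29]. The pivot is placed at index 2. All elements to the left of the pivot are <= 13, and all elements to the right are > 13.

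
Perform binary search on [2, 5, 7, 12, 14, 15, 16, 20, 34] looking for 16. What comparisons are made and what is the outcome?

Binary search for 16 in [2, 5, 7, 12, 14, 15, 16, 20, 34]:

lo=0, hi=8, mid=4, arr[mid]=14 -> 14 < 16, search right half
lo=5, hi=8, mid=6, arr[mid]=16 -> Found target at index 6!

Binary search finds 16 at index 6 after 2 comparisons. The search repeatedly halves the search space by comparing with the middle element.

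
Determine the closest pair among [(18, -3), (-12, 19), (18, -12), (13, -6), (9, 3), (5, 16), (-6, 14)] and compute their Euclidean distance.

Computing all pairwise distances among 7 points:

d((18, -3), (-12, 19)) = 37.2022
d((18, -3), (18, -12)) = 9.0
d((18, -3), (13, -6)) = 5.831 <-- minimum
d((18, -3), (9, 3)) = 10.8167
d((18, -3), (5, 16)) = 23.0217
d((18, -3), (-6, 14)) = 29.4109
d((-12, 19), (18, -12)) = 43.1393
d((-12, 19), (13, -6)) = 35.3553
d((-12, 19), (9, 3)) = 26.4008
d((-12, 19), (5, 16)) = 17.2627
d((-12, 19), (-6, 14)) = 7.8102
d((18, -12), (13, -6)) = 7.8102
d((18, -12), (9, 3)) = 17.4929
d((18, -12), (5, 16)) = 30.8707
d((18, -12), (-6, 14)) = 35.3836
d((13, -6), (9, 3)) = 9.8489
d((13, -6), (5, 16)) = 23.4094
d((13, -6), (-6, 14)) = 27.5862
d((9, 3), (5, 16)) = 13.6015
d((9, 3), (-6, 14)) = 18.6011
d((5, 16), (-6, 14)) = 11.1803

Closest pair: (18, -3) and (13, -6) with distance 5.831

The closest pair is (18, -3) and (13, -6) with Euclidean distance 5.831. For 7 points, brute-force pairwise comparison is shown above. For large n, the divide-and-conquer algorithm (sort by x, recurse on halves, check the dividing strip) achieves O(n log n).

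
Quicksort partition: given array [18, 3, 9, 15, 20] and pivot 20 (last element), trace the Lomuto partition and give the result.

Lomuto partition with pivot = 20:

Initial array: [18, 3, 9, 15, 20]

arr[0]=18 <= 20: swap with position 0, array becomes [18, 3, 9, 15, 20]
arr[1]=3 <= 20: swap with position 1, array becomes [18, 3, 9, 15, 20]
arr[2]=9 <= 20: swap with position 2, array becomes [18, 3, 9, 15, 20]
arr[3]=15 <= 20: swap with position 3, array becomes [18, 3, 9, 15, 20]

Place pivot at position 4: [18, 3, 9, 15, 20]
Pivot position: 4

After partitioning with pivot 20, the array becomes [18, 3, 9, 15, 20]. The pivot is placed at index 4. All elements to the left of the pivot are <= 20, and all elements to the right are > 20.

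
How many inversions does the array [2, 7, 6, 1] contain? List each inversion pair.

Finding inversions in [2, 7, 6, 1]:

(0, 3): arr[0]=2 > arr[3]=1
(1, 2): arr[1]=7 > arr[2]=6
(1, 3): arr[1]=7 > arr[3]=1
(2, 3): arr[2]=6 > arr[3]=1

Total inversions: 4

The array has 4 inversion(s): (0,3), (1,2), (1,3), (2,3). Each pair (i,j) satisfies i < j and arr[i] > arr[j].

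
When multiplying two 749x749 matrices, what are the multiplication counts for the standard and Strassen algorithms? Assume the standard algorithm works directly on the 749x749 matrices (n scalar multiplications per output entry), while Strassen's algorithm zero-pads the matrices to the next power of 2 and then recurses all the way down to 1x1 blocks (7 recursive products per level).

Matrix multiplication for 749x749 matrices:

Strassen's algorithm requires power-of-2 dimensions. Pad 749x749 to 1024x1024 (next power of 2).

Standard algorithm: 749^3 = 420189749 multiplications
Strassen's algorithm: 7^(log2(1024)) = 7^10 = 282475249 multiplications
Savings: 420189749 - 282475249 = 137714500 multiplications

Standard: 420189749 multiplications (749^3). Strassen: 282475249 multiplications (7^10, after padding to 1024x1024). Strassen reduces 8 recursive multiplications to 7 at each level.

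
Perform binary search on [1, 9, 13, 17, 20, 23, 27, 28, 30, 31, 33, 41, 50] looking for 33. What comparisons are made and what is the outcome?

Binary search for 33 in [1, 9, 13, 17, 20, 23, 27, 28, 30, 31, 33, 41, 50]:

lo=0, hi=12, mid=6, arr[mid]=27 -> 27 < 33, search right half
lo=7, hi=12, mid=9, arr[mid]=31 -> 31 < 33, search right half
lo=10, hi=12, mid=11, arr[mid]=41 -> 41 > 33, search left half
lo=10, hi=10, mid=10, arr[mid]=33 -> Found target at index 10!

Binary search finds 33 at index 10 after 4 comparisons. The search repeatedly halves the search space by comparing with the middle element.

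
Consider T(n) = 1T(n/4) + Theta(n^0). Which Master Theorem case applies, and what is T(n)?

Master Theorem for T(n) = 1T(n/4) + O(n^0):

a = 1, b = 4, c = 0
log_b(a) = log_4(1) = 0.0000

Case 2: c = 0 = log_4(1) = 0.0000
T(n) = O(n^0 log n) = O(log n)

For T(n) = 1T(n/4) + O(n^0): log_4(1) = 0.0000. This is Case 2 of the Master Theorem (c = log_b(a), equal work at all levels), giving O(log n).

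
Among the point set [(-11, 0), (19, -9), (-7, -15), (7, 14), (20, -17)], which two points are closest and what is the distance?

Computing all pairwise distances among 5 points:

d((-11, 0), (19, -9)) = 31.3209
d((-11, 0), (-7, -15)) = 15.5242
d((-11, 0), (7, 14)) = 22.8035
d((-11, 0), (20, -17)) = 35.3553
d((19, -9), (-7, -15)) = 26.6833
d((19, -9), (7, 14)) = 25.9422
d((19, -9), (20, -17)) = 8.0623 <-- minimum
d((-7, -15), (7, 14)) = 32.2025
d((-7, -15), (20, -17)) = 27.074
d((7, 14), (20, -17)) = 33.6155

Closest pair: (19, -9) and (20, -17) with distance 8.0623

The closest pair is (19, -9) and (20, -17) with Euclidean distance 8.0623. For 5 points, brute-force pairwise comparison is shown above. For large n, the divide-and-conquer algorithm (sort by x, recurse on halves, check the dividing strip) achieves O(n log n).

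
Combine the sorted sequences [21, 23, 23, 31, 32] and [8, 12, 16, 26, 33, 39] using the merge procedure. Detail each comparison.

Merging process:

Compare 21 vs 8: take 8 from right. Merged: [8]
Compare 21 vs 12: take 12 from right. Merged: [8, 12]
Compare 21 vs 16: take 16 from right. Merged: [8, 12, 16]
Compare 21 vs 26: take 21 from left. Merged: [8, 12, 16, 21]
Compare 23 vs 26: take 23 from left. Merged: [8, 12, 16, 21, 23]
Compare 23 vs 26: take 23 from left. Merged: [8, 12, 16, 21, 23, 23]
Compare 31 vs 26: take 26 from right. Merged: [8, 12, 16, 21, 23, 23, 26]
Compare 31 vs 33: take 31 from left. Merged: [8, 12, 16, 21, 23, 23, 26, 31]
Compare 32 vs 33: take 32 from left. Merged: [8, 12, 16, 21, 23, 23, 26, 31, 32]
Append remaining from right: [33, 39]. Merged: [8, 12, 16, 21, 23, 23, 26, 31, 32, 33, 39]

Final merged array: [8, 12, 16, 21, 23, 23, 26, 31, 32, 33, 39]
Total comparisons: 9

The merged array is [8, 12, 16, 21, 23, 23, 26, 31, 32, 33, 39], requiring 9 comparisons. The merge step runs in O(n) time where n is the total number of elements.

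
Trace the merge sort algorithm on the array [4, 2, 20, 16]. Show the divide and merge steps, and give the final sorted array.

Merge sort trace:

Split: [4, 2, 20, 16] -> [4, 2] and [20, 16]
  Split: [4, 2] -> [4] and [2]
  Merge: [4] + [2] -> [2, 4]
  Split: [20, 16] -> [20] and [16]
  Merge: [20] + [16] -> [16, 20]
Merge: [2, 4] + [16, 20] -> [2, 4, 16, 20]

Final sorted array: [2, 4, 16, 20]

The merge sort proceeds by recursively splitting the array and merging sorted halves.
After all merges, the sorted array is [2, 4, 16, 20].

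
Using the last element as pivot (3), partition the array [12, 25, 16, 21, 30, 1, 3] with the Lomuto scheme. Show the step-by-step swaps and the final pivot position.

Lomuto partition with pivot = 3:

Initial array: [12, 25, 16, 21, 30, 1, 3]

arr[0]=12 > 3: no swap
arr[1]=25 > 3: no swap
arr[2]=16 > 3: no swap
arr[3]=21 > 3: no swap
arr[4]=30 > 3: no swap
arr[5]=1 <= 3: swap with position 0, array becomes [1, 25, 16, 21, 30, 12, 3]

Place pivot at position 1: [1, 3, 16, 21, 30, 12, 25]
Pivot position: 1

After partitioning with pivot 3, the array becomes [1, 3, 16, 21, 30, 12, 25]. The pivot is placed at index 1. All elements to the left of the pivot are <= 3, and all elements to the right are > 3.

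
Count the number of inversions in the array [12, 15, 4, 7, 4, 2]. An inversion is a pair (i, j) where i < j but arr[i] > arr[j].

Finding inversions in [12, 15, 4, 7, 4, 2]:

(0, 2): arr[0]=12 > arr[2]=4
(0, 3): arr[0]=12 > arr[3]=7
(0, 4): arr[0]=12 > arr[4]=4
(0, 5): arr[0]=12 > arr[5]=2
(1, 2): arr[1]=15 > arr[2]=4
(1, 3): arr[1]=15 > arr[3]=7
(1, 4): arr[1]=15 > arr[4]=4
(1, 5): arr[1]=15 > arr[5]=2
(2, 5): arr[2]=4 > arr[5]=2
(3, 4): arr[3]=7 > arr[4]=4
(3, 5): arr[3]=7 > arr[5]=2
(4, 5): arr[4]=4 > arr[5]=2

Total inversions: 12

The array has 12 inversion(s): (0,2), (0,3), (0,4), (0,5), (1,2), (1,3), (1,4), (1,5), (2,5), (3,4), (3,5), (4,5). Each pair (i,j) satisfies i < j and arr[i] > arr[j].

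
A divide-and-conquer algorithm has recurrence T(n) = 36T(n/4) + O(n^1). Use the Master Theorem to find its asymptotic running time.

Master Theorem for T(n) = 36T(n/4) + O(n^1):

a = 36, b = 4, c = 1
log_b(a) = log_4(36) = 2.5850

Case 1: c = 1 < log_4(36) = 2.5850
T(n) = O(n^(log_4 36))

For T(n) = 36T(n/4) + O(n^1): log_4(36) = 2.5850. This is Case 1 of the Master Theorem (c < log_b(a), work dominated by leaves), giving O(n^(log_4 36)).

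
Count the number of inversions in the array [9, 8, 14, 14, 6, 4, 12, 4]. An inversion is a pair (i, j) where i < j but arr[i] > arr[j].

Finding inversions in [9, 8, 14, 14, 6, 4, 12, 4]:

(0, 1): arr[0]=9 > arr[1]=8
(0, 4): arr[0]=9 > arr[4]=6
(0, 5): arr[0]=9 > arr[5]=4
(0, 7): arr[0]=9 > arr[7]=4
(1, 4): arr[1]=8 > arr[4]=6
(1, 5): arr[1]=8 > arr[5]=4
(1, 7): arr[1]=8 > arr[7]=4
(2, 4): arr[2]=14 > arr[4]=6
(2, 5): arr[2]=14 > arr[5]=4
(2, 6): arr[2]=14 > arr[6]=12
(2, 7): arr[2]=14 > arr[7]=4
(3, 4): arr[3]=14 > arr[4]=6
(3, 5): arr[3]=14 > arr[5]=4
(3, 6): arr[3]=14 > arr[6]=12
(3, 7): arr[3]=14 > arr[7]=4
(4, 5): arr[4]=6 > arr[5]=4
(4, 7): arr[4]=6 > arr[7]=4
(6, 7): arr[6]=12 > arr[7]=4

Total inversions: 18

The array has 18 inversion(s): (0,1), (0,4), (0,5), (0,7), (1,4), (1,5), (1,7), (2,4), (2,5), (2,6), (2,7), (3,4), (3,5), (3,6), (3,7), (4,5), (4,7), (6,7). Each pair (i,j) satisfies i < j and arr[i] > arr[j].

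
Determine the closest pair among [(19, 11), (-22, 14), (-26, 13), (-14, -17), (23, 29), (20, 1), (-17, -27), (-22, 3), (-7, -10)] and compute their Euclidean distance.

Computing all pairwise distances among 9 points:

d((19, 11), (-22, 14)) = 41.1096
d((19, 11), (-26, 13)) = 45.0444
d((19, 11), (-14, -17)) = 43.2782
d((19, 11), (23, 29)) = 18.4391
d((19, 11), (20, 1)) = 10.0499
d((19, 11), (-17, -27)) = 52.345
d((19, 11), (-22, 3)) = 41.7732
d((19, 11), (-7, -10)) = 33.4215
d((-22, 14), (-26, 13)) = 4.1231 <-- minimum
d((-22, 14), (-14, -17)) = 32.0156
d((-22, 14), (23, 29)) = 47.4342
d((-22, 14), (20, 1)) = 43.9659
d((-22, 14), (-17, -27)) = 41.3038
d((-22, 14), (-22, 3)) = 11.0
d((-22, 14), (-7, -10)) = 28.3019
d((-26, 13), (-14, -17)) = 32.311
d((-26, 13), (23, 29)) = 51.5461
d((-26, 13), (20, 1)) = 47.5395
d((-26, 13), (-17, -27)) = 41.0
d((-26, 13), (-22, 3)) = 10.7703
d((-26, 13), (-7, -10)) = 29.8329
d((-14, -17), (23, 29)) = 59.0339
d((-14, -17), (20, 1)) = 38.4708
d((-14, -17), (-17, -27)) = 10.4403
d((-14, -17), (-22, 3)) = 21.5407
d((-14, -17), (-7, -10)) = 9.8995
d((23, 29), (20, 1)) = 28.1603
d((23, 29), (-17, -27)) = 68.8186
d((23, 29), (-22, 3)) = 51.9711
d((23, 29), (-7, -10)) = 49.2037
d((20, 1), (-17, -27)) = 46.4004
d((20, 1), (-22, 3)) = 42.0476
d((20, 1), (-7, -10)) = 29.1548
d((-17, -27), (-22, 3)) = 30.4138
d((-17, -27), (-7, -10)) = 19.7231
d((-22, 3), (-7, -10)) = 19.8494

Closest pair: (-22, 14) and (-26, 13) with distance 4.1231

The closest pair is (-22, 14) and (-26, 13) with Euclidean distance 4.1231. For 9 points, brute-force pairwise comparison is shown above. For large n, the divide-and-conquer algorithm (sort by x, recurse on halves, check the dividing strip) achieves O(n log n).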